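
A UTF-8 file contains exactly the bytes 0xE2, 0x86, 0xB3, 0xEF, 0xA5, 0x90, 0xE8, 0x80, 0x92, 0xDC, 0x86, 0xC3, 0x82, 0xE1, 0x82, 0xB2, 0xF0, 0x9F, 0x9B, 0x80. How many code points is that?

7

Byte at offset 0: 0xE2 = 11100010 → 3-byte char (#1). Advance 3.
Byte at offset 3: 0xEF = 11101111 → 3-byte char (#2). Advance 3.
Byte at offset 6: 0xE8 = 11101000 → 3-byte char (#3). Advance 3.
Byte at offset 9: 0xDC = 11011100 → 2-byte char (#4). Advance 2.
Byte at offset 11: 0xC3 = 11000011 → 2-byte char (#5). Advance 2.
Byte at offset 13: 0xE1 = 11100001 → 3-byte char (#6). Advance 3.
Byte at offset 16: 0xF0 = 11110000 → 4-byte char (#7). Advance 4.
Reached end at offset 20 after 7 code points.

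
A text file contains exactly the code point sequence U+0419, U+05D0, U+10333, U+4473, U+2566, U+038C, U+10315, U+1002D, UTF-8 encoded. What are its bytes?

D0 99 D7 90 F0 90 8C B3 E4 91 B3 E2 95 A6 CE 8C F0 90 8C 95 F0 90 80 AD

U+0419: 2-byte form → D0 99.
U+05D0: 2-byte form → D7 90.
U+10333: 4-byte form → F0 90 8C B3.
U+4473: 3-byte form → E4 91 B3.
U+2566: 3-byte form → E2 95 A6.
U+038C: 2-byte form → CE 8C.
U+10315: 4-byte form → F0 90 8C 95.
U+1002D: 4-byte form → F0 90 80 AD.
Concatenated (24 bytes): D0 99 D7 90 F0 90 8C B3 E4 91 B3 E2 95 A6 CE 8C F0 90 8C 95 F0 90 80 AD.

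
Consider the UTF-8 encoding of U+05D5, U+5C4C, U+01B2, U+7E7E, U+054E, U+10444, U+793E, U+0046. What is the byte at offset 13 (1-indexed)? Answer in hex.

1-indexed offset 13 is 0-indexed offset 12.
U+05D5 → 2-byte form D7 95 at offsets 0–1.
U+5C4C → 3-byte form E5 B1 8C at offsets 2–4.
U+01B2 → 2-byte form C6 B2 at offsets 5–6.
U+7E7E → 3-byte form E7 B9 BE at offsets 7–9.
U+054E → 2-byte form D5 8E at offsets 10–11.
U+10444 → 4-byte form F0 90 91 84 at offsets 12–15.
Offset 12 falls in char 6's range; it's byte 1 of F0 90 91 84 = 0xF0.

0xF0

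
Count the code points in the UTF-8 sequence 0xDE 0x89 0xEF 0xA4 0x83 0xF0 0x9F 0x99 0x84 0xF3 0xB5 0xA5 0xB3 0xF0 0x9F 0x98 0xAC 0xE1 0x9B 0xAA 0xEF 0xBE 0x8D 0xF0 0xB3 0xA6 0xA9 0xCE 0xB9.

Byte at offset 0: 0xDE = 11011110 → 2-byte char (#1). Advance 2.
Byte at offset 2: 0xEF = 11101111 → 3-byte char (#2). Advance 3.
Byte at offset 5: 0xF0 = 11110000 → 4-byte char (#3). Advance 4.
Byte at offset 9: 0xF3 = 11110011 → 4-byte char (#4). Advance 4.
Byte at offset 13: 0xF0 = 11110000 → 4-byte char (#5). Advance 4.
Byte at offset 17: 0xE1 = 11100001 → 3-byte char (#6). Advance 3.
Byte at offset 20: 0xEF = 11101111 → 3-byte char (#7). Advance 3.
Byte at offset 23: 0xF0 = 11110000 → 4-byte char (#8). Advance 4.
Byte at offset 27: 0xCE = 11001110 → 2-byte char (#9). Advance 2.
Reached end at offset 29 after 9 code points.

9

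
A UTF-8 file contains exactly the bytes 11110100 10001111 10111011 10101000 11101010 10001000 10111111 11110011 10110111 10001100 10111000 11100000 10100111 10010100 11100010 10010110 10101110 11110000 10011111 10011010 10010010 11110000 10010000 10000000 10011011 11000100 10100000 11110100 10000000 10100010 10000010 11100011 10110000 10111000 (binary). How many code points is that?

Byte at offset 0: 0xF4 = 11110100 → 4-byte char (#1). Advance 4.
Byte at offset 4: 0xEA = 11101010 → 3-byte char (#2). Advance 3.
Byte at offset 7: 0xF3 = 11110011 → 4-byte char (#3). Advance 4.
Byte at offset 11: 0xE0 = 11100000 → 3-byte char (#4). Advance 3.
Byte at offset 14: 0xE2 = 11100010 → 3-byte char (#5). Advance 3.
Byte at offset 17: 0xF0 = 11110000 → 4-byte char (#6). Advance 4.
Byte at offset 21: 0xF0 = 11110000 → 4-byte char (#7). Advance 4.
Byte at offset 25: 0xC4 = 11000100 → 2-byte char (#8). Advance 2.
Byte at offset 27: 0xF4 = 11110100 → 4-byte char (#9). Advance 4.
Byte at offset 31: 0xE3 = 11100011 → 3-byte char (#10). Advance 3.
Reached end at offset 34 after 10 code points.

10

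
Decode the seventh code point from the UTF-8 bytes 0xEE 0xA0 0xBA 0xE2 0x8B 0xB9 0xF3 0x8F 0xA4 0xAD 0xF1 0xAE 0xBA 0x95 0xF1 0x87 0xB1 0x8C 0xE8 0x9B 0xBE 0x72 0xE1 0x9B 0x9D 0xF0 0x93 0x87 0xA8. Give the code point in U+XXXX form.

Offset 0: leading byte 0xEE = 11101110 → 3-byte char #1 = EE A0 BA.
Offset 3: leading byte 0xE2 = 11100010 → 3-byte char #2 = E2 8B B9.
Offset 6: leading byte 0xF3 = 11110011 → 4-byte char #3 = F3 8F A4 AD.
Offset 10: leading byte 0xF1 = 11110001 → 4-byte char #4 = F1 AE BA 95.
Offset 14: leading byte 0xF1 = 11110001 → 4-byte char #5 = F1 87 B1 8C.
Offset 18: leading byte 0xE8 = 11101000 → 3-byte char #6 = E8 9B BE.
Offset 21: leading byte 0x72 = 01110010 → 1-byte char #7 = 72.
Leading byte 0x72 = 01110010 matches 0xxxxxxx → 1-byte sequence.
Byte 1: 0x72 = 01110010, payload 1110010 (7 bits).
Concatenate: 1110010 = 0x72 (7 bits → U+0072).

U+0072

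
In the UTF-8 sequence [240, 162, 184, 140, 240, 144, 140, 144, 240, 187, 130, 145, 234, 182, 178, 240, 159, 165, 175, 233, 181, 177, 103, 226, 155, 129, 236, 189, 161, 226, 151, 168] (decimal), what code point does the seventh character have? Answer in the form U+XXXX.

Offset 0: leading byte 0xF0 = 11110000 → 4-byte char #1 = F0 A2 B8 8C.
Offset 4: leading byte 0xF0 = 11110000 → 4-byte char #2 = F0 90 8C 90.
Offset 8: leading byte 0xF0 = 11110000 → 4-byte char #3 = F0 BB 82 91.
Offset 12: leading byte 0xEA = 11101010 → 3-byte char #4 = EA B6 B2.
Offset 15: leading byte 0xF0 = 11110000 → 4-byte char #5 = F0 9F A5 AF.
Offset 19: leading byte 0xE9 = 11101001 → 3-byte char #6 = E9 B5 B1.
Offset 22: leading byte 0x67 = 01100111 → 1-byte char #7 = 67.
Leading byte 0x67 = 01100111 matches 0xxxxxxx → 1-byte sequence.
Byte 1: 0x67 = 01100111, payload 1100111 (7 bits).
Concatenate: 1100111 = 0x67 (7 bits → U+0067).

U+0067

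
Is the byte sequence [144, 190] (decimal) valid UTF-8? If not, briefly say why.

Byte 0x90 = 10010000 has the form 10xxxxxx — a continuation byte — but there is no preceding leading byte.

invalid (continuation byte with no leading byte)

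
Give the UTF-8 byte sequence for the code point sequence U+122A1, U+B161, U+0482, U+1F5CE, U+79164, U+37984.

U+122A1: 4-byte form → F0 92 8A A1.
U+B161: 3-byte form → EB 85 A1.
U+0482: 2-byte form → D2 82.
U+1F5CE: 4-byte form → F0 9F 97 8E.
U+79164: 4-byte form → F1 B9 85 A4.
U+37984: 4-byte form → F0 B7 A6 84.
Concatenated (21 bytes): F0 92 8A A1 EB 85 A1 D2 82 F0 9F 97 8E F1 B9 85 A4 F0 B7 A6 84.

F0 92 8A A1 EB 85 A1 D2 82 F0 9F 97 8E F1 B9 85 A4 F0 B7 A6 84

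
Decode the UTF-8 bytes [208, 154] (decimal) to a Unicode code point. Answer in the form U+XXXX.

U+041A

Leading byte 0xD0 = 11010000 matches 110xxxxx → 2-byte sequence.
Byte 1: 0xD0 = 11010000, payload 10000 (5 bits).
Byte 2: 0x9A = 10011010 (10xxxxxx ✓), payload 011010.
Concatenate: 10000011010 = 0x41A (11 bits → U+041A).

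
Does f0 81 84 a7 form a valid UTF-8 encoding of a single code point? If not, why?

invalid (overlong encoding)

Leading byte 0xF0 = 11110000 → 4-byte form.
Continuation bytes all match 10xxxxxx. Payload decodes to 0x1127.
But 0x1127 < 0x10000, the minimum for a 4-byte sequence — this is an overlong encoding.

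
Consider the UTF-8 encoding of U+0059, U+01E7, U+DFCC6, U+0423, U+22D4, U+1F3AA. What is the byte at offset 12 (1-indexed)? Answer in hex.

0x94

1-indexed offset 12 is 0-indexed offset 11.
U+0059 → 1-byte form 59 at offsets 0–0.
U+01E7 → 2-byte form C7 A7 at offsets 1–2.
U+DFCC6 → 4-byte form F3 9F B3 86 at offsets 3–6.
U+0423 → 2-byte form D0 A3 at offsets 7–8.
U+22D4 → 3-byte form E2 8B 94 at offsets 9–11.
Offset 11 falls in char 5's range; it's byte 3 of E2 8B 94 = 0x94.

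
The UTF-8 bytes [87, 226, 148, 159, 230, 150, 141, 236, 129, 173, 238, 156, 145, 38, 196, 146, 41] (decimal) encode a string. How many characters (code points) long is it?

Byte at offset 0: 0x57 = 01010111 → 1-byte char (#1). Advance 1.
Byte at offset 1: 0xE2 = 11100010 → 3-byte char (#2). Advance 3.
Byte at offset 4: 0xE6 = 11100110 → 3-byte char (#3). Advance 3.
Byte at offset 7: 0xEC = 11101100 → 3-byte char (#4). Advance 3.
Byte at offset 10: 0xEE = 11101110 → 3-byte char (#5). Advance 3.
Byte at offset 13: 0x26 = 00100110 → 1-byte char (#6). Advance 1.
Byte at offset 14: 0xC4 = 11000100 → 2-byte char (#7). Advance 2.
Byte at offset 16: 0x29 = 00101001 → 1-byte char (#8). Advance 1.
Reached end at offset 17 after 8 code points.

8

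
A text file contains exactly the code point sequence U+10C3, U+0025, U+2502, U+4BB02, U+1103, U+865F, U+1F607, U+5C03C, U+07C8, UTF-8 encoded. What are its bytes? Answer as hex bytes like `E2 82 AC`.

E1 83 83 25 E2 94 82 F1 8B AC 82 E1 84 83 E8 99 9F F0 9F 98 87 F1 9C 80 BC DF 88

U+10C3: 3-byte form → E1 83 83.
U+0025: 1-byte form → 25.
U+2502: 3-byte form → E2 94 82.
U+4BB02: 4-byte form → F1 8B AC 82.
U+1103: 3-byte form → E1 84 83.
U+865F: 3-byte form → E8 99 9F.
U+1F607: 4-byte form → F0 9F 98 87.
U+5C03C: 4-byte form → F1 9C 80 BC.
U+07C8: 2-byte form → DF 88.
Concatenated (27 bytes): E1 83 83 25 E2 94 82 F1 8B AC 82 E1 84 83 E8 99 9F F0 9F 98 87 F1 9C 80 BC DF 88.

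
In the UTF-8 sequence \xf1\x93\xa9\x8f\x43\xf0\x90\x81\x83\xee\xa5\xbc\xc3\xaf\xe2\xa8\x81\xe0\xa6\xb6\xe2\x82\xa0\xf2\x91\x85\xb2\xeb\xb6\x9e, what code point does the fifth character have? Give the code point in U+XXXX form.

Offset 0: leading byte 0xF1 = 11110001 → 4-byte char #1 = F1 93 A9 8F.
Offset 4: leading byte 0x43 = 01000011 → 1-byte char #2 = 43.
Offset 5: leading byte 0xF0 = 11110000 → 4-byte char #3 = F0 90 81 83.
Offset 9: leading byte 0xEE = 11101110 → 3-byte char #4 = EE A5 BC.
Offset 12: leading byte 0xC3 = 11000011 → 2-byte char #5 = C3 AF.
Leading byte 0xC3 = 11000011 matches 110xxxxx → 2-byte sequence.
Byte 1: 0xC3 = 11000011, payload 00011 (5 bits).
Byte 2: 0xAF = 10101111 (10xxxxxx ✓), payload 101111.
Concatenate: 00011101111 = 0xEF (11 bits → U+00EF).

U+00EF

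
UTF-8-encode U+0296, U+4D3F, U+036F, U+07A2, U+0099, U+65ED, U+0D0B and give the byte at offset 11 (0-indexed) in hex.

U+0296 → 2-byte form CA 96 at offsets 0–1.
U+4D3F → 3-byte form E4 B4 BF at offsets 2–4.
U+036F → 2-byte form CD AF at offsets 5–6.
U+07A2 → 2-byte form DE A2 at offsets 7–8.
U+0099 → 2-byte form C2 99 at offsets 9–10.
U+65ED → 3-byte form E6 97 AD at offsets 11–13.
Offset 11 falls in char 6's range; it's byte 1 of E6 97 AD = 0xE6.

0xE6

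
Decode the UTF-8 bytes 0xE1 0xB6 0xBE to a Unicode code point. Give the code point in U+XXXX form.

Leading byte 0xE1 = 11100001 matches 1110xxxx → 3-byte sequence.
Byte 1: 0xE1 = 11100001, payload 0001 (4 bits).
Byte 2: 0xB6 = 10110110 (10xxxxxx ✓), payload 110110.
Byte 3: 0xBE = 10111110 (10xxxxxx ✓), payload 111110.
Concatenate: 0001110110111110 = 0x1DBE (16 bits → U+1DBE).

U+1DBE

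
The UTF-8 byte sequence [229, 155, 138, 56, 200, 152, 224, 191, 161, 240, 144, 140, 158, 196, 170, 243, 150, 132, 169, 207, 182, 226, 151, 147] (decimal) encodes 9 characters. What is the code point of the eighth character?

Offset 0: leading byte 0xE5 = 11100101 → 3-byte char #1 = E5 9B 8A.
Offset 3: leading byte 0x38 = 00111000 → 1-byte char #2 = 38.
Offset 4: leading byte 0xC8 = 11001000 → 2-byte char #3 = C8 98.
Offset 6: leading byte 0xE0 = 11100000 → 3-byte char #4 = E0 BF A1.
Offset 9: leading byte 0xF0 = 11110000 → 4-byte char #5 = F0 90 8C 9E.
Offset 13: leading byte 0xC4 = 11000100 → 2-byte char #6 = C4 AA.
Offset 15: leading byte 0xF3 = 11110011 → 4-byte char #7 = F3 96 84 A9.
Offset 19: leading byte 0xCF = 11001111 → 2-byte char #8 = CF B6.
Leading byte 0xCF = 11001111 matches 110xxxxx → 2-byte sequence.
Byte 1: 0xCF = 11001111, payload 01111 (5 bits).
Byte 2: 0xB6 = 10110110 (10xxxxxx ✓), payload 110110.
Concatenate: 01111110110 = 0x3F6 (11 bits → U+03F6).

U+03F6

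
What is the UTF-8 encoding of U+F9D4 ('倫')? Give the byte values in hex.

EF A7 94

U+F9D4 = 0xF9D4 = 63956 decimal. In range U+0800–U+FFFF → 3-byte form: 1110xxxx 10xxxxxx 10xxxxxx.
Binary (16 bits): 1111100111010100.
Split 4+6+6: 1111 | 100111 | 010100.
Byte 1: 11101111 = 0xEF.
Byte 2: 10100111 = 0xA7.
Byte 3: 10010100 = 0x94.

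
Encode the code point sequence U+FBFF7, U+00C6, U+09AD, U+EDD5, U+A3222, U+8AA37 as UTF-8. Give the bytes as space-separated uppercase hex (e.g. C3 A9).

U+FBFF7: 4-byte form → F3 BB BF B7.
U+00C6: 2-byte form → C3 86.
U+09AD: 3-byte form → E0 A6 AD.
U+EDD5: 3-byte form → EE B7 95.
U+A3222: 4-byte form → F2 A3 88 A2.
U+8AA37: 4-byte form → F2 8A A8 B7.
Concatenated (20 bytes): F3 BB BF B7 C3 86 E0 A6 AD EE B7 95 F2 A3 88 A2 F2 8A A8 B7.

F3 BB BF B7 C3 86 E0 A6 AD EE B7 95 F2 A3 88 A2 F2 8A A8 B7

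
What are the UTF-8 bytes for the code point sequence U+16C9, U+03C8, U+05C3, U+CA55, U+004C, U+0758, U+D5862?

E1 9B 89 CF 88 D7 83 EC A9 95 4C DD 98 F3 95 A1 A2

U+16C9: 3-byte form → E1 9B 89.
U+03C8: 2-byte form → CF 88.
U+05C3: 2-byte form → D7 83.
U+CA55: 3-byte form → EC A9 95.
U+004C: 1-byte form → 4C.
U+0758: 2-byte form → DD 98.
U+D5862: 4-byte form → F3 95 A1 A2.
Concatenated (17 bytes): E1 9B 89 CF 88 D7 83 EC A9 95 4C DD 98 F3 95 A1 A2.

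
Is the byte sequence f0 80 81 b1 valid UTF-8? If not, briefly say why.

Leading byte 0xF0 = 11110000 → 4-byte form.
Continuation bytes all match 10xxxxxx. Payload decodes to 0x71.
But 0x71 < 0x10000, the minimum for a 4-byte sequence — this is an overlong encoding.

invalid (overlong encoding)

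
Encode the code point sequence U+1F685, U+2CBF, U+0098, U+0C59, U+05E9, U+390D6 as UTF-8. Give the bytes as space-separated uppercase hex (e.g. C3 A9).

F0 9F 9A 85 E2 B2 BF C2 98 E0 B1 99 D7 A9 F0 B9 83 96

U+1F685: 4-byte form → F0 9F 9A 85.
U+2CBF: 3-byte form → E2 B2 BF.
U+0098: 2-byte form → C2 98.
U+0C59: 3-byte form → E0 B1 99.
U+05E9: 2-byte form → D7 A9.
U+390D6: 4-byte form → F0 B9 83 96.
Concatenated (18 bytes): F0 9F 9A 85 E2 B2 BF C2 98 E0 B1 99 D7 A9 F0 B9 83 96.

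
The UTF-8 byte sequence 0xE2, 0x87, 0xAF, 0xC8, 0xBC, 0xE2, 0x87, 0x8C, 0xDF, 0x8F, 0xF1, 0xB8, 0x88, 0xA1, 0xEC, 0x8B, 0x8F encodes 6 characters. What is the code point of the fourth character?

U+07CF

Offset 0: leading byte 0xE2 = 11100010 → 3-byte char #1 = E2 87 AF.
Offset 3: leading byte 0xC8 = 11001000 → 2-byte char #2 = C8 BC.
Offset 5: leading byte 0xE2 = 11100010 → 3-byte char #3 = E2 87 8C.
Offset 8: leading byte 0xDF = 11011111 → 2-byte char #4 = DF 8F.
Leading byte 0xDF = 11011111 matches 110xxxxx → 2-byte sequence.
Byte 1: 0xDF = 11011111, payload 11111 (5 bits).
Byte 2: 0x8F = 10001111 (10xxxxxx ✓), payload 001111.
Concatenate: 11111001111 = 0x7CF (11 bits → U+07CF).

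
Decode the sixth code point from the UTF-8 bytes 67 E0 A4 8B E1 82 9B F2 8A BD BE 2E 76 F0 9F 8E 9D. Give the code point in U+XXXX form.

U+0076

Offset 0: leading byte 0x67 = 01100111 → 1-byte char #1 = 67.
Offset 1: leading byte 0xE0 = 11100000 → 3-byte char #2 = E0 A4 8B.
Offset 4: leading byte 0xE1 = 11100001 → 3-byte char #3 = E1 82 9B.
Offset 7: leading byte 0xF2 = 11110010 → 4-byte char #4 = F2 8A BD BE.
Offset 11: leading byte 0x2E = 00101110 → 1-byte char #5 = 2E.
Offset 12: leading byte 0x76 = 01110110 → 1-byte char #6 = 76.
Leading byte 0x76 = 01110110 matches 0xxxxxxx → 1-byte sequence.
Byte 1: 0x76 = 01110110, payload 1110110 (7 bits).
Concatenate: 1110110 = 0x76 (7 bits → U+0076).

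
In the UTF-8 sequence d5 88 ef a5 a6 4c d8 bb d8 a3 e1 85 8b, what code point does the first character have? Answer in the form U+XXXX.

Offset 0: leading byte 0xD5 = 11010101 → 2-byte char #1 = D5 88.
Leading byte 0xD5 = 11010101 matches 110xxxxx → 2-byte sequence.
Byte 1: 0xD5 = 11010101, payload 10101 (5 bits).
Byte 2: 0x88 = 10001000 (10xxxxxx ✓), payload 001000.
Concatenate: 10101001000 = 0x548 (11 bits → U+0548).

U+0548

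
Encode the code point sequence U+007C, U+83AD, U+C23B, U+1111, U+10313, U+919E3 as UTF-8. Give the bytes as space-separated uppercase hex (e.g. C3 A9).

U+007C: 1-byte form → 7C.
U+83AD: 3-byte form → E8 8E AD.
U+C23B: 3-byte form → EC 88 BB.
U+1111: 3-byte form → E1 84 91.
U+10313: 4-byte form → F0 90 8C 93.
U+919E3: 4-byte form → F2 91 A7 A3.
Concatenated (18 bytes): 7C E8 8E AD EC 88 BB E1 84 91 F0 90 8C 93 F2 91 A7 A3.

7C E8 8E AD EC 88 BB E1 84 91 F0 90 8C 93 F2 91 A7 A3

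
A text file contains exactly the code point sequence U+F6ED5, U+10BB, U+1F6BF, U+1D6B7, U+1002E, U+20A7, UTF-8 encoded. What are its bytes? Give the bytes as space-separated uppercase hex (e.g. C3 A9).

F3 B6 BB 95 E1 82 BB F0 9F 9A BF F0 9D 9A B7 F0 90 80 AE E2 82 A7

U+F6ED5: 4-byte form → F3 B6 BB 95.
U+10BB: 3-byte form → E1 82 BB.
U+1F6BF: 4-byte form → F0 9F 9A BF.
U+1D6B7: 4-byte form → F0 9D 9A B7.
U+1002E: 4-byte form → F0 90 80 AE.
U+20A7: 3-byte form → E2 82 A7.
Concatenated (22 bytes): F3 B6 BB 95 E1 82 BB F0 9F 9A BF F0 9D 9A B7 F0 90 80 AE E2 82 A7.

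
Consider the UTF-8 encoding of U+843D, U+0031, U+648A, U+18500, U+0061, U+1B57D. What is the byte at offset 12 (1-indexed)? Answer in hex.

1-indexed offset 12 is 0-indexed offset 11.
U+843D → 3-byte form E8 90 BD at offsets 0–2.
U+0031 → 1-byte form 31 at offsets 3–3.
U+648A → 3-byte form E6 92 8A at offsets 4–6.
U+18500 → 4-byte form F0 98 94 80 at offsets 7–10.
U+0061 → 1-byte form 61 at offsets 11–11.
Offset 11 falls in char 5's range; it's byte 1 of 61 = 0x61.

0x61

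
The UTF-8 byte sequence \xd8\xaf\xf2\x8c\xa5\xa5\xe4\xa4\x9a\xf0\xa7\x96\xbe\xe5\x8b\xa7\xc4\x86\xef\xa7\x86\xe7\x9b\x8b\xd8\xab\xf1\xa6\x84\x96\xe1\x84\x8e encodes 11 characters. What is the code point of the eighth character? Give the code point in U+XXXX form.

Offset 0: leading byte 0xD8 = 11011000 → 2-byte char #1 = D8 AF.
Offset 2: leading byte 0xF2 = 11110010 → 4-byte char #2 = F2 8C A5 A5.
Offset 6: leading byte 0xE4 = 11100100 → 3-byte char #3 = E4 A4 9A.
Offset 9: leading byte 0xF0 = 11110000 → 4-byte char #4 = F0 A7 96 BE.
Offset 13: leading byte 0xE5 = 11100101 → 3-byte char #5 = E5 8B A7.
Offset 16: leading byte 0xC4 = 11000100 → 2-byte char #6 = C4 86.
Offset 18: leading byte 0xEF = 11101111 → 3-byte char #7 = EF A7 86.
Offset 21: leading byte 0xE7 = 11100111 → 3-byte char #8 = E7 9B 8B.
Leading byte 0xE7 = 11100111 matches 1110xxxx → 3-byte sequence.
Byte 1: 0xE7 = 11100111, payload 0111 (4 bits).
Byte 2: 0x9B = 10011011 (10xxxxxx ✓), payload 011011.
Byte 3: 0x8B = 10001011 (10xxxxxx ✓), payload 001011.
Concatenate: 0111011011001011 = 0x76CB (16 bits → U+76CB).

U+76CB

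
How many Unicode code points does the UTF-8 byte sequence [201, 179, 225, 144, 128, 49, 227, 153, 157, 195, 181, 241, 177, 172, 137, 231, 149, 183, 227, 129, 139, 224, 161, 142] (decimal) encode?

9

Byte at offset 0: 0xC9 = 11001001 → 2-byte char (#1). Advance 2.
Byte at offset 2: 0xE1 = 11100001 → 3-byte char (#2). Advance 3.
Byte at offset 5: 0x31 = 00110001 → 1-byte char (#3). Advance 1.
Byte at offset 6: 0xE3 = 11100011 → 3-byte char (#4). Advance 3.
Byte at offset 9: 0xC3 = 11000011 → 2-byte char (#5). Advance 2.
Byte at offset 11: 0xF1 = 11110001 → 4-byte char (#6). Advance 4.
Byte at offset 15: 0xE7 = 11100111 → 3-byte char (#7). Advance 3.
Byte at offset 18: 0xE3 = 11100011 → 3-byte char (#8). Advance 3.
Byte at offset 21: 0xE0 = 11100000 → 3-byte char (#9). Advance 3.
Reached end at offset 24 after 9 code points.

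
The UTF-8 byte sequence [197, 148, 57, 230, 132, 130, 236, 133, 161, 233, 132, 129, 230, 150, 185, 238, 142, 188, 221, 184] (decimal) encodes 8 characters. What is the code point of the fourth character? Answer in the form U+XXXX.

U+C161

Offset 0: leading byte 0xC5 = 11000101 → 2-byte char #1 = C5 94.
Offset 2: leading byte 0x39 = 00111001 → 1-byte char #2 = 39.
Offset 3: leading byte 0xE6 = 11100110 → 3-byte char #3 = E6 84 82.
Offset 6: leading byte 0xEC = 11101100 → 3-byte char #4 = EC 85 A1.
Leading byte 0xEC = 11101100 matches 1110xxxx → 3-byte sequence.
Byte 1: 0xEC = 11101100, payload 1100 (4 bits).
Byte 2: 0x85 = 10000101 (10xxxxxx ✓), payload 000101.
Byte 3: 0xA1 = 10100001 (10xxxxxx ✓), payload 100001.
Concatenate: 1100000101100001 = 0xC161 (16 bits → U+C161).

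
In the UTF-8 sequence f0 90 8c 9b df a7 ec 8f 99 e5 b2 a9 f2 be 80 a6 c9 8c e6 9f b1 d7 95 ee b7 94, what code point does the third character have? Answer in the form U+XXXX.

Offset 0: leading byte 0xF0 = 11110000 → 4-byte char #1 = F0 90 8C 9B.
Offset 4: leading byte 0xDF = 11011111 → 2-byte char #2 = DF A7.
Offset 6: leading byte 0xEC = 11101100 → 3-byte char #3 = EC 8F 99.
Leading byte 0xEC = 11101100 matches 1110xxxx → 3-byte sequence.
Byte 1: 0xEC = 11101100, payload 1100 (4 bits).
Byte 2: 0x8F = 10001111 (10xxxxxx ✓), payload 001111.
Byte 3: 0x99 = 10011001 (10xxxxxx ✓), payload 011001.
Concatenate: 1100001111011001 = 0xC3D9 (16 bits → U+C3D9).

U+C3D9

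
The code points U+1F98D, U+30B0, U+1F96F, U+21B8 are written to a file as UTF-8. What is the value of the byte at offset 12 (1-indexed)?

1-indexed offset 12 is 0-indexed offset 11.
U+1F98D → 4-byte form F0 9F A6 8D at offsets 0–3.
U+30B0 → 3-byte form E3 82 B0 at offsets 4–6.
U+1F96F → 4-byte form F0 9F A5 AF at offsets 7–10.
U+21B8 → 3-byte form E2 86 B8 at offsets 11–13.
Offset 11 falls in char 4's range; it's byte 1 of E2 86 B8 = 0xE2.

0xE2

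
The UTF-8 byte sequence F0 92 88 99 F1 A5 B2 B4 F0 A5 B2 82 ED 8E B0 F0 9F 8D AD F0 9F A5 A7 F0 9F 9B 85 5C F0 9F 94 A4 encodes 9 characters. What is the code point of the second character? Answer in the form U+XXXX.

Offset 0: leading byte 0xF0 = 11110000 → 4-byte char #1 = F0 92 88 99.
Offset 4: leading byte 0xF1 = 11110001 → 4-byte char #2 = F1 A5 B2 B4.
Leading byte 0xF1 = 11110001 matches 11110xxx → 4-byte sequence.
Byte 1: 0xF1 = 11110001, payload 001 (3 bits).
Byte 2: 0xA5 = 10100101 (10xxxxxx ✓), payload 100101.
Byte 3: 0xB2 = 10110010 (10xxxxxx ✓), payload 110010.
Byte 4: 0xB4 = 10110100 (10xxxxxx ✓), payload 110100.
Concatenate: 001100101110010110100 = 0x65CB4 (21 bits → U+65CB4).

U+65CB4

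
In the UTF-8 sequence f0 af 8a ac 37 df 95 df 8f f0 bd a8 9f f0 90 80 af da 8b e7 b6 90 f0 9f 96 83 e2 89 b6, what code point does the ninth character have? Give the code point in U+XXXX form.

Offset 0: leading byte 0xF0 = 11110000 → 4-byte char #1 = F0 AF 8A AC.
Offset 4: leading byte 0x37 = 00110111 → 1-byte char #2 = 37.
Offset 5: leading byte 0xDF = 11011111 → 2-byte char #3 = DF 95.
Offset 7: leading byte 0xDF = 11011111 → 2-byte char #4 = DF 8F.
Offset 9: leading byte 0xF0 = 11110000 → 4-byte char #5 = F0 BD A8 9F.
Offset 13: leading byte 0xF0 = 11110000 → 4-byte char #6 = F0 90 80 AF.
Offset 17: leading byte 0xDA = 11011010 → 2-byte char #7 = DA 8B.
Offset 19: leading byte 0xE7 = 11100111 → 3-byte char #8 = E7 B6 90.
Offset 22: leading byte 0xF0 = 11110000 → 4-byte char #9 = F0 9F 96 83.
Leading byte 0xF0 = 11110000 matches 11110xxx → 4-byte sequence.
Byte 1: 0xF0 = 11110000, payload 000 (3 bits).
Byte 2: 0x9F = 10011111 (10xxxxxx ✓), payload 011111.
Byte 3: 0x96 = 10010110 (10xxxxxx ✓), payload 010110.
Byte 4: 0x83 = 10000011 (10xxxxxx ✓), payload 000011.
Concatenate: 000011111010110000011 = 0x1F583 (21 bits → U+1F583).

U+1F583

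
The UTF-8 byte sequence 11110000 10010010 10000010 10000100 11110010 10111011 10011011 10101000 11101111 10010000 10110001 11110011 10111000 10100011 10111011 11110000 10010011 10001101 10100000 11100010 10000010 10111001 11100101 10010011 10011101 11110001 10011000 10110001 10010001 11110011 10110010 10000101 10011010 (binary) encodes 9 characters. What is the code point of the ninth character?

Offset 0: leading byte 0xF0 = 11110000 → 4-byte char #1 = F0 92 82 84.
Offset 4: leading byte 0xF2 = 11110010 → 4-byte char #2 = F2 BB 9B A8.
Offset 8: leading byte 0xEF = 11101111 → 3-byte char #3 = EF 90 B1.
Offset 11: leading byte 0xF3 = 11110011 → 4-byte char #4 = F3 B8 A3 BB.
Offset 15: leading byte 0xF0 = 11110000 → 4-byte char #5 = F0 93 8D A0.
Offset 19: leading byte 0xE2 = 11100010 → 3-byte char #6 = E2 82 B9.
Offset 22: leading byte 0xE5 = 11100101 → 3-byte char #7 = E5 93 9D.
Offset 25: leading byte 0xF1 = 11110001 → 4-byte char #8 = F1 98 B1 91.
Offset 29: leading byte 0xF3 = 11110011 → 4-byte char #9 = F3 B2 85 9A.
Leading byte 0xF3 = 11110011 matches 11110xxx → 4-byte sequence.
Byte 1: 0xF3 = 11110011, payload 011 (3 bits).
Byte 2: 0xB2 = 10110010 (10xxxxxx ✓), payload 110010.
Byte 3: 0x85 = 10000101 (10xxxxxx ✓), payload 000101.
Byte 4: 0x9A = 10011010 (10xxxxxx ✓), payload 011010.
Concatenate: 011110010000101011010 = 0xF215A (21 bits → U+F215A).

U+F215A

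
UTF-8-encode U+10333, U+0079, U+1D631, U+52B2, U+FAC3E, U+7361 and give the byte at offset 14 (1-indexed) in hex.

0xBA

1-indexed offset 14 is 0-indexed offset 13.
U+10333 → 4-byte form F0 90 8C B3 at offsets 0–3.
U+0079 → 1-byte form 79 at offsets 4–4.
U+1D631 → 4-byte form F0 9D 98 B1 at offsets 5–8.
U+52B2 → 3-byte form E5 8A B2 at offsets 9–11.
U+FAC3E → 4-byte form F3 BA B0 BE at offsets 12–15.
Offset 13 falls in char 5's range; it's byte 2 of F3 BA B0 BE = 0xBA.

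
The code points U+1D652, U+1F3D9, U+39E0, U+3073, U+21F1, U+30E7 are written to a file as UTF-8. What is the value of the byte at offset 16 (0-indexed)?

0xB1

U+1D652 → 4-byte form F0 9D 99 92 at offsets 0–3.
U+1F3D9 → 4-byte form F0 9F 8F 99 at offsets 4–7.
U+39E0 → 3-byte form E3 A7 A0 at offsets 8–10.
U+3073 → 3-byte form E3 81 B3 at offsets 11–13.
U+21F1 → 3-byte form E2 87 B1 at offsets 14–16.
Offset 16 falls in char 5's range; it's byte 3 of E2 87 B1 = 0xB1.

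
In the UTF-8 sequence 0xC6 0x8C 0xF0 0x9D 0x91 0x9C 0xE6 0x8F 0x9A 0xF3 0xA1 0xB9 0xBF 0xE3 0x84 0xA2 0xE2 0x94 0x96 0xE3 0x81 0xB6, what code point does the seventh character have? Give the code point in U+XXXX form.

U+3076

Offset 0: leading byte 0xC6 = 11000110 → 2-byte char #1 = C6 8C.
Offset 2: leading byte 0xF0 = 11110000 → 4-byte char #2 = F0 9D 91 9C.
Offset 6: leading byte 0xE6 = 11100110 → 3-byte char #3 = E6 8F 9A.
Offset 9: leading byte 0xF3 = 11110011 → 4-byte char #4 = F3 A1 B9 BF.
Offset 13: leading byte 0xE3 = 11100011 → 3-byte char #5 = E3 84 A2.
Offset 16: leading byte 0xE2 = 11100010 → 3-byte char #6 = E2 94 96.
Offset 19: leading byte 0xE3 = 11100011 → 3-byte char #7 = E3 81 B6.
Leading byte 0xE3 = 11100011 matches 1110xxxx → 3-byte sequence.
Byte 1: 0xE3 = 11100011, payload 0011 (4 bits).
Byte 2: 0x81 = 10000001 (10xxxxxx ✓), payload 000001.
Byte 3: 0xB6 = 10110110 (10xxxxxx ✓), payload 110110.
Concatenate: 0011000001110110 = 0x3076 (16 bits → U+3076).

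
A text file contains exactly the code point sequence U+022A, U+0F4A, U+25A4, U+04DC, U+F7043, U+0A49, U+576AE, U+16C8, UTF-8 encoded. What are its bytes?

U+022A: 2-byte form → C8 AA.
U+0F4A: 3-byte form → E0 BD 8A.
U+25A4: 3-byte form → E2 96 A4.
U+04DC: 2-byte form → D3 9C.
U+F7043: 4-byte form → F3 B7 81 83.
U+0A49: 3-byte form → E0 A9 89.
U+576AE: 4-byte form → F1 97 9A AE.
U+16C8: 3-byte form → E1 9B 88.
Concatenated (24 bytes): C8 AA E0 BD 8A E2 96 A4 D3 9C F3 B7 81 83 E0 A9 89 F1 97 9A AE E1 9B 88.

C8 AA E0 BD 8A E2 96 A4 D3 9C F3 B7 81 83 E0 A9 89 F1 97 9A AE E1 9B 88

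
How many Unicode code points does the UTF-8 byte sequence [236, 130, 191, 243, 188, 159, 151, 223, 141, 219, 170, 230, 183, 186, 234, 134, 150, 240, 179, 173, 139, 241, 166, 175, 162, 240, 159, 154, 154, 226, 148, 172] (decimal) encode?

10

Byte at offset 0: 0xEC = 11101100 → 3-byte char (#1). Advance 3.
Byte at offset 3: 0xF3 = 11110011 → 4-byte char (#2). Advance 4.
Byte at offset 7: 0xDF = 11011111 → 2-byte char (#3). Advance 2.
Byte at offset 9: 0xDB = 11011011 → 2-byte char (#4). Advance 2.
Byte at offset 11: 0xE6 = 11100110 → 3-byte char (#5). Advance 3.
Byte at offset 14: 0xEA = 11101010 → 3-byte char (#6). Advance 3.
Byte at offset 17: 0xF0 = 11110000 → 4-byte char (#7). Advance 4.
Byte at offset 21: 0xF1 = 11110001 → 4-byte char (#8). Advance 4.
Byte at offset 25: 0xF0 = 11110000 → 4-byte char (#9). Advance 4.
Byte at offset 29: 0xE2 = 11100010 → 3-byte char (#10). Advance 3.
Reached end at offset 32 after 10 code points.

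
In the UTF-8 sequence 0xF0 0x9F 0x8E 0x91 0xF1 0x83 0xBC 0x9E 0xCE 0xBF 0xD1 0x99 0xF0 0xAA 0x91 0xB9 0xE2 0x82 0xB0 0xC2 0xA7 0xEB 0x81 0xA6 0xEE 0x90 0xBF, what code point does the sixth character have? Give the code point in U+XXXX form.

Offset 0: leading byte 0xF0 = 11110000 → 4-byte char #1 = F0 9F 8E 91.
Offset 4: leading byte 0xF1 = 11110001 → 4-byte char #2 = F1 83 BC 9E.
Offset 8: leading byte 0xCE = 11001110 → 2-byte char #3 = CE BF.
Offset 10: leading byte 0xD1 = 11010001 → 2-byte char #4 = D1 99.
Offset 12: leading byte 0xF0 = 11110000 → 4-byte char #5 = F0 AA 91 B9.
Offset 16: leading byte 0xE2 = 11100010 → 3-byte char #6 = E2 82 B0.
Leading byte 0xE2 = 11100010 matches 1110xxxx → 3-byte sequence.
Byte 1: 0xE2 = 11100010, payload 0010 (4 bits).
Byte 2: 0x82 = 10000010 (10xxxxxx ✓), payload 000010.
Byte 3: 0xB0 = 10110000 (10xxxxxx ✓), payload 110000.
Concatenate: 0010000010110000 = 0x20B0 (16 bits → U+20B0).

U+20B0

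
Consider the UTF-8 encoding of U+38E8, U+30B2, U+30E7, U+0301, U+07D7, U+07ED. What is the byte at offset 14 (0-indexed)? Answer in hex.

0xAD

U+38E8 → 3-byte form E3 A3 A8 at offsets 0–2.
U+30B2 → 3-byte form E3 82 B2 at offsets 3–5.
U+30E7 → 3-byte form E3 83 A7 at offsets 6–8.
U+0301 → 2-byte form CC 81 at offsets 9–10.
U+07D7 → 2-byte form DF 97 at offsets 11–12.
U+07ED → 2-byte form DF AD at offsets 13–14.
Offset 14 falls in char 6's range; it's byte 2 of DF AD = 0xAD.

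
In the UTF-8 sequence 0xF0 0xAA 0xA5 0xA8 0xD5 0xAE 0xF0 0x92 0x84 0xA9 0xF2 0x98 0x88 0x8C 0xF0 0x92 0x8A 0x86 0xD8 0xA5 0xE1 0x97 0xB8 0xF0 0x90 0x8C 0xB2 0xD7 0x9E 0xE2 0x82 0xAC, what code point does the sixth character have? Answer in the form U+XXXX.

U+0625

Offset 0: leading byte 0xF0 = 11110000 → 4-byte char #1 = F0 AA A5 A8.
Offset 4: leading byte 0xD5 = 11010101 → 2-byte char #2 = D5 AE.
Offset 6: leading byte 0xF0 = 11110000 → 4-byte char #3 = F0 92 84 A9.
Offset 10: leading byte 0xF2 = 11110010 → 4-byte char #4 = F2 98 88 8C.
Offset 14: leading byte 0xF0 = 11110000 → 4-byte char #5 = F0 92 8A 86.
Offset 18: leading byte 0xD8 = 11011000 → 2-byte char #6 = D8 A5.
Leading byte 0xD8 = 11011000 matches 110xxxxx → 2-byte sequence.
Byte 1: 0xD8 = 11011000, payload 11000 (5 bits).
Byte 2: 0xA5 = 10100101 (10xxxxxx ✓), payload 100101.
Concatenate: 11000100101 = 0x625 (11 bits → U+0625).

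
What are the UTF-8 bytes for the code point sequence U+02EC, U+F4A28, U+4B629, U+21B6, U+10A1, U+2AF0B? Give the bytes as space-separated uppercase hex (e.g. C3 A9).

U+02EC: 2-byte form → CB AC.
U+F4A28: 4-byte form → F3 B4 A8 A8.
U+4B629: 4-byte form → F1 8B 98 A9.
U+21B6: 3-byte form → E2 86 B6.
U+10A1: 3-byte form → E1 82 A1.
U+2AF0B: 4-byte form → F0 AA BC 8B.
Concatenated (20 bytes): CB AC F3 B4 A8 A8 F1 8B 98 A9 E2 86 B6 E1 82 A1 F0 AA BC 8B.

CB AC F3 B4 A8 A8 F1 8B 98 A9 E2 86 B6 E1 82 A1 F0 AA BC 8B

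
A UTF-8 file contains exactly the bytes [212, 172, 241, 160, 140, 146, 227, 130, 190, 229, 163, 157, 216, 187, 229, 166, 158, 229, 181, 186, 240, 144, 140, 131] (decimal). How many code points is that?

8

Byte at offset 0: 0xD4 = 11010100 → 2-byte char (#1). Advance 2.
Byte at offset 2: 0xF1 = 11110001 → 4-byte char (#2). Advance 4.
Byte at offset 6: 0xE3 = 11100011 → 3-byte char (#3). Advance 3.
Byte at offset 9: 0xE5 = 11100101 → 3-byte char (#4). Advance 3.
Byte at offset 12: 0xD8 = 11011000 → 2-byte char (#5). Advance 2.
Byte at offset 14: 0xE5 = 11100101 → 3-byte char (#6). Advance 3.
Byte at offset 17: 0xE5 = 11100101 → 3-byte char (#7). Advance 3.
Byte at offset 20: 0xF0 = 11110000 → 4-byte char (#8). Advance 4.
Reached end at offset 24 after 8 code points.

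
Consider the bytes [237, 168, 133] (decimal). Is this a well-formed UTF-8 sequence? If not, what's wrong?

invalid (encodes a surrogate (U+D800–U+DFFF))

Structurally a 3-byte sequence; payload = 0xDA05.
But 0xDA05 is in U+D800–U+DFFF, the surrogate range. Surrogates are not Unicode scalar values and are forbidden in UTF-8.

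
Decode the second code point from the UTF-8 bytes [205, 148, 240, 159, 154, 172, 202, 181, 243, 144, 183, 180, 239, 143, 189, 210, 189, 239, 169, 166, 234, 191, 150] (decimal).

U+1F6AC

Offset 0: leading byte 0xCD = 11001101 → 2-byte char #1 = CD 94.
Offset 2: leading byte 0xF0 = 11110000 → 4-byte char #2 = F0 9F 9A AC.
Leading byte 0xF0 = 11110000 matches 11110xxx → 4-byte sequence.
Byte 1: 0xF0 = 11110000, payload 000 (3 bits).
Byte 2: 0x9F = 10011111 (10xxxxxx ✓), payload 011111.
Byte 3: 0x9A = 10011010 (10xxxxxx ✓), payload 011010.
Byte 4: 0xAC = 10101100 (10xxxxxx ✓), payload 101100.
Concatenate: 000011111011010101100 = 0x1F6AC (21 bits → U+1F6AC).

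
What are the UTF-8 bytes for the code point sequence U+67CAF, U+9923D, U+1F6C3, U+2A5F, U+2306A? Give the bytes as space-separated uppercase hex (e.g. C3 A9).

F1 A7 B2 AF F2 99 88 BD F0 9F 9B 83 E2 A9 9F F0 A3 81 AA

U+67CAF: 4-byte form → F1 A7 B2 AF.
U+9923D: 4-byte form → F2 99 88 BD.
U+1F6C3: 4-byte form → F0 9F 9B 83.
U+2A5F: 3-byte form → E2 A9 9F.
U+2306A: 4-byte form → F0 A3 81 AA.
Concatenated (19 bytes): F1 A7 B2 AF F2 99 88 BD F0 9F 9B 83 E2 A9 9F F0 A3 81 AA.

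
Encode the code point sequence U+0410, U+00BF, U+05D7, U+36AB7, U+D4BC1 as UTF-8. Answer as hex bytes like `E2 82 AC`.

D0 90 C2 BF D7 97 F0 B6 AA B7 F3 94 AF 81

U+0410: 2-byte form → D0 90.
U+00BF: 2-byte form → C2 BF.
U+05D7: 2-byte form → D7 97.
U+36AB7: 4-byte form → F0 B6 AA B7.
U+D4BC1: 4-byte form → F3 94 AF 81.
Concatenated (14 bytes): D0 90 C2 BF D7 97 F0 B6 AA B7 F3 94 AF 81.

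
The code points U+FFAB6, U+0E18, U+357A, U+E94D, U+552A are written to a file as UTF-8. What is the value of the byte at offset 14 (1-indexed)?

0xE5

1-indexed offset 14 is 0-indexed offset 13.
U+FFAB6 → 4-byte form F3 BF AA B6 at offsets 0–3.
U+0E18 → 3-byte form E0 B8 98 at offsets 4–6.
U+357A → 3-byte form E3 95 BA at offsets 7–9.
U+E94D → 3-byte form EE A5 8D at offsets 10–12.
U+552A → 3-byte form E5 94 AA at offsets 13–15.
Offset 13 falls in char 5's range; it's byte 1 of E5 94 AA = 0xE5.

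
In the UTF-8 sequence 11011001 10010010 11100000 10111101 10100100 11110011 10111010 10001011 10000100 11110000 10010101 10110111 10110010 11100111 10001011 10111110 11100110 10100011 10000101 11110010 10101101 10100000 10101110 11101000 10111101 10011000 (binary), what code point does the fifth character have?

U+72FE

Offset 0: leading byte 0xD9 = 11011001 → 2-byte char #1 = D9 92.
Offset 2: leading byte 0xE0 = 11100000 → 3-byte char #2 = E0 BD A4.
Offset 5: leading byte 0xF3 = 11110011 → 4-byte char #3 = F3 BA 8B 84.
Offset 9: leading byte 0xF0 = 11110000 → 4-byte char #4 = F0 95 B7 B2.
Offset 13: leading byte 0xE7 = 11100111 → 3-byte char #5 = E7 8B BE.
Leading byte 0xE7 = 11100111 matches 1110xxxx → 3-byte sequence.
Byte 1: 0xE7 = 11100111, payload 0111 (4 bits).
Byte 2: 0x8B = 10001011 (10xxxxxx ✓), payload 001011.
Byte 3: 0xBE = 10111110 (10xxxxxx ✓), payload 111110.
Concatenate: 0111001011111110 = 0x72FE (16 bits → U+72FE).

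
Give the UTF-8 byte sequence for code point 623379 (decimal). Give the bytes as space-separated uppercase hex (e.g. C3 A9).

U+98313 = 0x98313 = 623379 decimal. In range U+10000–U+10FFFF → 4-byte form: 11110xxx 10xxxxxx 10xxxxxx 10xxxxxx.
Binary (21 bits): 010011000001100010011.
Split 3+6+6+6: 010 | 011000 | 001100 | 010011.
Byte 1: 11110010 = 0xF2.
Byte 2: 10011000 = 0x98.
Byte 3: 10001100 = 0x8C.
Byte 4: 10010011 = 0x93.

F2 98 8C 93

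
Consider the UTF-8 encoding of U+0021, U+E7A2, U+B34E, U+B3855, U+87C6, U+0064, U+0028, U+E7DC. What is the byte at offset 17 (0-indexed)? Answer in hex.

0x9F

U+0021 → 1-byte form 21 at offsets 0–0.
U+E7A2 → 3-byte form EE 9E A2 at offsets 1–3.
U+B34E → 3-byte form EB 8D 8E at offsets 4–6.
U+B3855 → 4-byte form F2 B3 A1 95 at offsets 7–10.
U+87C6 → 3-byte form E8 9F 86 at offsets 11–13.
U+0064 → 1-byte form 64 at offsets 14–14.
U+0028 → 1-byte form 28 at offsets 15–15.
U+E7DC → 3-byte form EE 9F 9C at offsets 16–18.
Offset 17 falls in char 8's range; it's byte 2 of EE 9F 9C = 0x9F.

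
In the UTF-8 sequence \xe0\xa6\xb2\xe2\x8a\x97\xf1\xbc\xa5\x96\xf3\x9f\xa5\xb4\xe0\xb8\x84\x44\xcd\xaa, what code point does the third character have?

Offset 0: leading byte 0xE0 = 11100000 → 3-byte char #1 = E0 A6 B2.
Offset 3: leading byte 0xE2 = 11100010 → 3-byte char #2 = E2 8A 97.
Offset 6: leading byte 0xF1 = 11110001 → 4-byte char #3 = F1 BC A5 96.
Leading byte 0xF1 = 11110001 matches 11110xxx → 4-byte sequence.
Byte 1: 0xF1 = 11110001, payload 001 (3 bits).
Byte 2: 0xBC = 10111100 (10xxxxxx ✓), payload 111100.
Byte 3: 0xA5 = 10100101 (10xxxxxx ✓), payload 100101.
Byte 4: 0x96 = 10010110 (10xxxxxx ✓), payload 010110.
Concatenate: 001111100100101010110 = 0x7C956 (21 bits → U+7C956).

U+7C956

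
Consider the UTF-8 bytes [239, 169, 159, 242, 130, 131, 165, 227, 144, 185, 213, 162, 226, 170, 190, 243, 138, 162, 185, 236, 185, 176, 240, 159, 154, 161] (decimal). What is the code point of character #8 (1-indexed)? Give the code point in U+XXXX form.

U+1F6A1

Offset 0: leading byte 0xEF = 11101111 → 3-byte char #1 = EF A9 9F.
Offset 3: leading byte 0xF2 = 11110010 → 4-byte char #2 = F2 82 83 A5.
Offset 7: leading byte 0xE3 = 11100011 → 3-byte char #3 = E3 90 B9.
Offset 10: leading byte 0xD5 = 11010101 → 2-byte char #4 = D5 A2.
Offset 12: leading byte 0xE2 = 11100010 → 3-byte char #5 = E2 AA BE.
Offset 15: leading byte 0xF3 = 11110011 → 4-byte char #6 = F3 8A A2 B9.
Offset 19: leading byte 0xEC = 11101100 → 3-byte char #7 = EC B9 B0.
Offset 22: leading byte 0xF0 = 11110000 → 4-byte char #8 = F0 9F 9A A1.
Leading byte 0xF0 = 11110000 matches 11110xxx → 4-byte sequence.
Byte 1: 0xF0 = 11110000, payload 000 (3 bits).
Byte 2: 0x9F = 10011111 (10xxxxxx ✓), payload 011111.
Byte 3: 0x9A = 10011010 (10xxxxxx ✓), payload 011010.
Byte 4: 0xA1 = 10100001 (10xxxxxx ✓), payload 100001.
Concatenate: 000011111011010100001 = 0x1F6A1 (21 bits → U+1F6A1).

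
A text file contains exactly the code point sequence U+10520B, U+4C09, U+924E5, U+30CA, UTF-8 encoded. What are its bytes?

U+10520B: 4-byte form → F4 85 88 8B.
U+4C09: 3-byte form → E4 B0 89.
U+924E5: 4-byte form → F2 92 93 A5.
U+30CA: 3-byte form → E3 83 8A.
Concatenated (14 bytes): F4 85 88 8B E4 B0 89 F2 92 93 A5 E3 83 8A.

F4 85 88 8B E4 B0 89 F2 92 93 A5 E3 83 8A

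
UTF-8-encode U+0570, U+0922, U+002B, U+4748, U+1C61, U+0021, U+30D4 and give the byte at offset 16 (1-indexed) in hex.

0x94

1-indexed offset 16 is 0-indexed offset 15.
U+0570 → 2-byte form D5 B0 at offsets 0–1.
U+0922 → 3-byte form E0 A4 A2 at offsets 2–4.
U+002B → 1-byte form 2B at offsets 5–5.
U+4748 → 3-byte form E4 9D 88 at offsets 6–8.
U+1C61 → 3-byte form E1 B1 A1 at offsets 9–11.
U+0021 → 1-byte form 21 at offsets 12–12.
U+30D4 → 3-byte form E3 83 94 at offsets 13–15.
Offset 15 falls in char 7's range; it's byte 3 of E3 83 94 = 0x94.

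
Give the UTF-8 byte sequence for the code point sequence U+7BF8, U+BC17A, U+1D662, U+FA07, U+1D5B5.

E7 AF B8 F2 BC 85 BA F0 9D 99 A2 EF A8 87 F0 9D 96 B5

U+7BF8: 3-byte form → E7 AF B8.
U+BC17A: 4-byte form → F2 BC 85 BA.
U+1D662: 4-byte form → F0 9D 99 A2.
U+FA07: 3-byte form → EF A8 87.
U+1D5B5: 4-byte form → F0 9D 96 B5.
Concatenated (18 bytes): E7 AF B8 F2 BC 85 BA F0 9D 99 A2 EF A8 87 F0 9D 96 B5.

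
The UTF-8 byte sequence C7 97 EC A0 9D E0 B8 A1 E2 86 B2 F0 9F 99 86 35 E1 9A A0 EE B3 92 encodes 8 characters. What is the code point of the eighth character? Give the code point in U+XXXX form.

Offset 0: leading byte 0xC7 = 11000111 → 2-byte char #1 = C7 97.
Offset 2: leading byte 0xEC = 11101100 → 3-byte char #2 = EC A0 9D.
Offset 5: leading byte 0xE0 = 11100000 → 3-byte char #3 = E0 B8 A1.
Offset 8: leading byte 0xE2 = 11100010 → 3-byte char #4 = E2 86 B2.
Offset 11: leading byte 0xF0 = 11110000 → 4-byte char #5 = F0 9F 99 86.
Offset 15: leading byte 0x35 = 00110101 → 1-byte char #6 = 35.
Offset 16: leading byte 0xE1 = 11100001 → 3-byte char #7 = E1 9A A0.
Offset 19: leading byte 0xEE = 11101110 → 3-byte char #8 = EE B3 92.
Leading byte 0xEE = 11101110 matches 1110xxxx → 3-byte sequence.
Byte 1: 0xEE = 11101110, payload 1110 (4 bits).
Byte 2: 0xB3 = 10110011 (10xxxxxx ✓), payload 110011.
Byte 3: 0x92 = 10010010 (10xxxxxx ✓), payload 010010.
Concatenate: 1110110011010010 = 0xECD2 (16 bits → U+ECD2).

U+ECD2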